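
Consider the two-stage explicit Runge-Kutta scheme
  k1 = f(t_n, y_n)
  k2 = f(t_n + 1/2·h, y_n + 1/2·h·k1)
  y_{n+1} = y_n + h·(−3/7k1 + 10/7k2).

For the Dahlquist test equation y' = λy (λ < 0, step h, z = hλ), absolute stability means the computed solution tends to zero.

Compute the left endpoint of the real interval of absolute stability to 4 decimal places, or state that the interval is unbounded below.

Set f=λy, z=hλ:
  k1=λy_n ⇒ h·k1=z·y_n;  k2=λ(1+1/2z)y_n ⇒ h·k2=z(1+1/2z)y_n
  y_{n+1}/y_n = 1 − 3/7z + 10/7z(1+1/2z) = 1 + z + 5/7z²
  Hence R(z) = 1 + z + 5/7z².

Need |R(x)|<1, x<0.
x=-1.17: |R|=0.8078
R=1: x+5/7x²=0 ⇒ x=−7/5=-1.4000; min R=1−1/(4·5/7)=0.6500>−1
Confirm numerically:
  x=-0.782: |R|=0.65480 <1
  x=-0.718: |R|=0.65023 <1
  x=-0.693: |R|=0.65004 <1
  x=-0.647: |R|=0.65201 <1
  x=-1.758: |R|=1.44955 >1
  x=-1.584: |R|=1.20818 >1
  x=-1.425: |R|=1.02545 >1
Interval (-1.4000, 0).

z* = -1.4000.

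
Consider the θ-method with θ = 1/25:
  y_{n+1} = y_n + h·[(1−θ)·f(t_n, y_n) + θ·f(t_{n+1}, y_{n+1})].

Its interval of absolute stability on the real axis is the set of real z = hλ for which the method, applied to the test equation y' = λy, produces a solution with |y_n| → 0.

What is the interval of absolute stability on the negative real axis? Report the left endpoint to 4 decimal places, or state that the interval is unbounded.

z∈(-2.1739,0).

Test eqn y'=λy, z=hλ:
  y_{n+1} = y_n + z·[24/25·y_n + 1/25·y_{n+1}] ⇒ (1 − 1/25z)y_{n+1} = (1 + 24/25z)y_n
  R(z) = (1 + 24/25z)/(1 − 1/25z).

Boundary: |R(x)|=1, x<0.
x=-0.33: |R|=0.6743
R=−1: 1+24/25x = −1+1/25x ⇒ -23/25x=2 ⇒ x=2/(-23/25)=-2.1739
Confirm numerically:
  x=-2.016: |R|=0.86556 <1
  x=-1.925: |R|=0.78737 <1
  x=-1.565: |R|=0.47280 <1
  x=-0.947: |R|=0.08756 <1
  x=-2.755: |R|=1.48153 >1
  x=-2.358: |R|=1.15476 >1
Stable set (-2.1739, 0).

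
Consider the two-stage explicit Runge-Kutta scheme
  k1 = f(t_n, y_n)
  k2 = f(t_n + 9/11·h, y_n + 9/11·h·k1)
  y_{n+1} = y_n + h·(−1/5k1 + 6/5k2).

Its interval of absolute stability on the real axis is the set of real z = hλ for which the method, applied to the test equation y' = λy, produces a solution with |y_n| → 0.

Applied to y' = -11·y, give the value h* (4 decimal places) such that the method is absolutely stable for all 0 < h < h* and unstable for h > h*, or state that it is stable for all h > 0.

(-1.0185,0); λ=-11 ⇒ h* = (55/54)/11 = 0.0926.

On y'=λy, z=hλ:
  k1=λy_n ⇒ h·k1=z·y_n;  k2=λ(1+9/11z)y_n ⇒ h·k2=z(1+9/11z)y_n
  y_{n+1}/y_n = 1 − 1/5z + 6/5z(1+9/11z) = 1 + z + 54/55z²
  ⇒ R(z) = 1 + z + 54/55z².

Solve |R(x)|<1 on ℝ⁻.
x=-1.23: |R|=1.2554
R=1: x+54/55x²=0 ⇒ x=−55/54=-1.0185; min R=1−1/(4·54/55)=0.7454>−1
Confirm numerically:
  x=-0.813: |R|=0.83595 <1
  x=-0.639: |R|=0.76190 <1
  x=-0.619: |R|=0.75719 <1
  x=-1.601: |R|=1.91560 >1
  x=-1.532: |R|=1.77235 >1
  x=-1.324: |R|=1.39710 >1
Interval (-1.0185, 0).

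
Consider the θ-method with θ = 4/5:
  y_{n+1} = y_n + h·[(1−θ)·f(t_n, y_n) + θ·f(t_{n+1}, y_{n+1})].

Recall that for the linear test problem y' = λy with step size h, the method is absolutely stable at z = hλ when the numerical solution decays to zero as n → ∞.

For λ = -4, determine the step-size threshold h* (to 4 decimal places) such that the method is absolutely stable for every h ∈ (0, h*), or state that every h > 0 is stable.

On y'=λy, z=hλ:
  y_{n+1} = y_n + z·[1/5·y_n + 4/5·y_{n+1}] ⇒ (1 − 4/5z)y_{n+1} = (1 + 1/5z)y_n
  Hence R(z) = (1 + 1/5z)/(1 − 4/5z).

Find x<0 with |R(x)|<1.
x=-1.46: |R|=0.3266
x=-2: |R|=0.2308
x=-10: |R|=0.1111
x=-100: |R|=0.2346
θ=4/5≥1/2 ⇒ |1+1/5x|<|1−4/5x| ∀x<0 ⇒ unbounded interval.

(−∞, 0) — no finite endpoint. Any h>0 works for λ=-4.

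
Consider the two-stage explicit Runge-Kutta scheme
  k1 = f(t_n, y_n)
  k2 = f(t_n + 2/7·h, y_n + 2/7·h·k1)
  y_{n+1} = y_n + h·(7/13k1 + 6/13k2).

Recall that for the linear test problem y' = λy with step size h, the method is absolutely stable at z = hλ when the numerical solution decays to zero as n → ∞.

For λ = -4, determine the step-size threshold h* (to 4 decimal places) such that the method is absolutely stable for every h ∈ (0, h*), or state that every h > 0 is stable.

Set f=λy, z=hλ:
  k1=λy_n ⇒ h·k1=z·y_n;  k2=λ(1+2/7z)y_n ⇒ h·k2=z(1+2/7z)y_n
  y_{n+1}/y_n = 1 + 7/13z + 6/13z(1+2/7z) = 1 + z + 12/91z²
  R(z) = 1 + z + 12/91z².

Need |R(x)|<1, x<0.
x=-1.28: |R|=0.0639
R=1: x+12/91x²=0 ⇒ x=−91/12=-7.5833; min R=1−1/(4·12/91)=-0.8958>−1
Confirm numerically:
  x=-7.556: |R|=0.97277 <1
  x=-6.202: |R|=0.12972 <1
  x=-3.502: |R|=0.88477 <1
  x=-3.232: |R|=0.85453 <1
  x=-7.923: |R|=1.35488 >1
  x=-7.771: |R|=1.19231 >1
Stable set (-7.5833, 0).

(-7.5833,0); λ=-4 ⇒ h* = (91/12)/4 = 1.8958.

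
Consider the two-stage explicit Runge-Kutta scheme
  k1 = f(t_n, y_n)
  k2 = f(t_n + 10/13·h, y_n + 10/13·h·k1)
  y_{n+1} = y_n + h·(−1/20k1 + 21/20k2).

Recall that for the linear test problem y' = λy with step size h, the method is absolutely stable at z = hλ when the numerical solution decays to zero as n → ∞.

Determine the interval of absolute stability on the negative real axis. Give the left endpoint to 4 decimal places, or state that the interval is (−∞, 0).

(-1.2381, 0).

Test eqn y'=λy, z=hλ:
  k1=λy_n ⇒ h·k1=z·y_n;  k2=λ(1+10/13z)y_n ⇒ h·k2=z(1+10/13z)y_n
  y_{n+1}/y_n = 1 − 1/20z + 21/20z(1+10/13z) = 1 + z + 21/26z²
  R(z) = 1 + z + 21/26z².

Need |R(x)|<1, x<0.
x=-0.49: |R|=0.7039
R=1: x+21/26x²=0 ⇒ x=−26/21=-1.2381; min R=1−1/(4·21/26)=0.6905>−1
Confirm numerically:
  x=-0.827: |R|=0.72540 <1
  x=-0.818: |R|=0.72245 <1
  x=-0.694: |R|=0.69501 <1
  x=-1.835: |R|=1.88468 >1
  x=-1.779: |R|=1.77722 >1
Interval (-1.2381, 0).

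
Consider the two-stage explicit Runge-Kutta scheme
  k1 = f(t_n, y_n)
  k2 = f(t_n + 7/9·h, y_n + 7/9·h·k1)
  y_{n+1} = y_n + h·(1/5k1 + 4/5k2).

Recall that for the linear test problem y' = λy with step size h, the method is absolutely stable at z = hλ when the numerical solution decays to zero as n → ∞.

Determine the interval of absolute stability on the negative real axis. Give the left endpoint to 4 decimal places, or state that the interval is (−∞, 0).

Set f=λy, z=hλ:
  k1=λy_n ⇒ h·k1=z·y_n;  k2=λ(1+7/9z)y_n ⇒ h·k2=z(1+7/9z)y_n
  y_{n+1}/y_n = 1 + 1/5z + 4/5z(1+7/9z) = 1 + z + 28/45z²
  Hence R(z) = 1 + z + 28/45z².

Solve |R(x)|<1 on ℝ⁻.
x=-1.74: |R|=1.1438
R=1: x+28/45x²=0 ⇒ x=−45/28=-1.6071; min R=1−1/(4·28/45)=0.5982>−1
Confirm numerically:
  x=-1.576: |R|=0.96946 <1
  x=-1.562: |R|=0.95613 <1
  x=-1.053: |R|=0.63693 <1
  x=-0.684: |R|=0.60711 <1
  x=-2.120: |R|=1.67652 >1
  x=-1.638: |R|=1.03145 >1
Stable set (-1.6071, 0).

z∈(-1.6071,0).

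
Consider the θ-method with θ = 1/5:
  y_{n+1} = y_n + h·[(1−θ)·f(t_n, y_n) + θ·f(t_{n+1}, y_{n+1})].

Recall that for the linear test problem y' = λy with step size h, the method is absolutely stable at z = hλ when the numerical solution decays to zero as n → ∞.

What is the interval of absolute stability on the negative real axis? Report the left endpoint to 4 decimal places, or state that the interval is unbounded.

(-3.3333, 0).

Set f=λy, z=hλ:
  y_{n+1} = y_n + z·[4/5·y_n + 1/5·y_{n+1}] ⇒ (1 − 1/5z)y_{n+1} = (1 + 4/5z)y_n
  Hence R(z) = (1 + 4/5z)/(1 − 1/5z).

Find x<0 with |R(x)|<1.
x=-0.9: |R|=0.2373
R=−1: 1+4/5x = −1+1/5x ⇒ -3/5x=2 ⇒ x=2/(-3/5)=-3.3333
Confirm numerically:
  x=-3.272: |R|=0.97776 <1
  x=-3.210: |R|=0.95493 <1
  x=-2.088: |R|=0.47291 <1
  x=-1.634: |R|=0.23153 <1
  x=-3.726: |R|=1.13500 >1
  x=-3.500: |R|=1.05882 >1
So |R|<1 on (-3.3333, 0).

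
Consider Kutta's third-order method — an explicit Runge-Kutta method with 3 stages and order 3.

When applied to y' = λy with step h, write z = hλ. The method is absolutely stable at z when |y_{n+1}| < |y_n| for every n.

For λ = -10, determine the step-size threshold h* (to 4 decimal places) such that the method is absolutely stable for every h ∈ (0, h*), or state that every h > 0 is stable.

With y'=λy (z=hλ):
  order 3, 3-stage ⇒ R(z)=1+z+z^2/2+z^3/6
  (e.g. R(-1.78)=-0.13576, |R|=0.13576)

Boundary: |R(x)|=1, x<0.
x=-1.78: |R|=0.1358
|R(-2.61)|=1.1672 |R(-1.05)|=0.3083 |R(-0.92)|=0.3734
Bisect:
  x_lo=-3.2117 |R|=2.5756  x_hi=-0.1867 |R|=0.8297
  mid=-1.69917 |R|=0.07321 →hi
  mid=-2.45542 |R|=0.90820 →hi
  mid=-2.83354 |R|=1.61080 →lo
  mid=-2.64448 |R|=1.23011 →lo
  mid=-2.54995 |R|=1.06223 →lo
  mid=-2.50268 |R|=0.98353 →hi
  mid=-2.52632 |R|=1.02245 →lo
  mid=-2.51450 |R|=1.00289 →lo
  ...
  [-2.51284,-2.51265] ⇒ x*=-2.5127
So |R|<1 on (-2.5127, 0).

(-2.5127,0); λ=-10 ⇒ h* = 0.2513.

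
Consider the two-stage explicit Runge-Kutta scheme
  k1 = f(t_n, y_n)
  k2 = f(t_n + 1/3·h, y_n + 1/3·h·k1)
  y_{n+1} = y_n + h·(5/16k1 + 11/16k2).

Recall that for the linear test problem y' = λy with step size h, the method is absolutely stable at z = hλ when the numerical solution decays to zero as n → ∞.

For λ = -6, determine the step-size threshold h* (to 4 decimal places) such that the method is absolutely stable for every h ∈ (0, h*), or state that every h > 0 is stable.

(-4.3636,0); λ=-6 ⇒ h* = (48/11)/6 = 0.7273.

Test eqn y'=λy, z=hλ:
  k1=λy_n ⇒ h·k1=z·y_n;  k2=λ(1+1/3z)y_n ⇒ h·k2=z(1+1/3z)y_n
  y_{n+1}/y_n = 1 + 5/16z + 11/16z(1+1/3z) = 1 + z + 11/48z²
  ⇒ R(z) = 1 + z + 11/48z².

Solve |R(x)|<1 on ℝ⁻.
x=-1.43: |R|=0.0386
R=1: x+11/48x²=0 ⇒ x=−48/11=-4.3636; min R=1−1/(4·11/48)=-0.0909>−1
Confirm numerically:
  x=-3.997: |R|=0.66417 <1
  x=-3.518: |R|=0.31824 <1
  x=-3.001: |R|=0.06288 <1
  x=-4.914: |R|=1.61978 >1
  x=-4.864: |R|=1.55774 >1
  x=-4.652: |R|=1.30742 >1
So |R|<1 on (-4.3636, 0).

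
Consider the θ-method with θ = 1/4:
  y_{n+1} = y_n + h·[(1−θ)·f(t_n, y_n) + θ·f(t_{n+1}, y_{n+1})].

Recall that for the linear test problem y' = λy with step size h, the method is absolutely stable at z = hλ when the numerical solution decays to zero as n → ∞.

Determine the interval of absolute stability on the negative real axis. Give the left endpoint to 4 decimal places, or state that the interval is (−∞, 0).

Test eqn y'=λy, z=hλ:
  y_{n+1} = y_n + z·[3/4·y_n + 1/4·y_{n+1}] ⇒ (1 − 1/4z)y_{n+1} = (1 + 3/4z)y_n
  so R(z) = (1 + 3/4z)/(1 − 1/4z).

Boundary: |R(x)|=1, x<0.
x=-0.96: |R|=0.2258
R=−1: 1+3/4x = −1+1/4x ⇒ -1/2x=2 ⇒ x=2/(-1/2)=-4.0000
Confirm numerically:
  x=-2.484: |R|=0.53239 <1
  x=-2.306: |R|=0.46273 <1
  x=-2.073: |R|=0.36539 <1
  x=-1.605: |R|=0.14541 <1
  x=-4.473: |R|=1.11165 >1
  x=-4.433: |R|=1.10269 >1
Interval (-4.0000, 0).

(-4.0000, 0).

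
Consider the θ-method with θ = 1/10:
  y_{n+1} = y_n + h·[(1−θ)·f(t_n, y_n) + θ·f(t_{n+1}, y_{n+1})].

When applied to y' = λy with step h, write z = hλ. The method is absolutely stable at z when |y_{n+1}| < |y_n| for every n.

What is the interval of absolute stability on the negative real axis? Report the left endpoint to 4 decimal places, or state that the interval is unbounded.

(-2.5000, 0).

On y'=λy, z=hλ:
  y_{n+1} = y_n + z·[9/10·y_n + 1/10·y_{n+1}] ⇒ (1 − 1/10z)y_{n+1} = (1 + 9/10z)y_n
  R(z) = (1 + 9/10z)/(1 − 1/10z).

Solve |R(x)|<1 on ℝ⁻.
x=-1.06: |R|=0.0416
R=−1: 1+9/10x = −1+1/10x ⇒ -4/5x=2 ⇒ x=2/(-4/5)=-2.5000
Confirm numerically:
  x=-2.224: |R|=0.81937 <1
  x=-1.900: |R|=0.59664 <1
  x=-1.291: |R|=0.14339 <1
  x=-2.883: |R|=1.23783 >1
  x=-2.591: |R|=1.05782 >1
So |R|<1 on (-2.5000, 0).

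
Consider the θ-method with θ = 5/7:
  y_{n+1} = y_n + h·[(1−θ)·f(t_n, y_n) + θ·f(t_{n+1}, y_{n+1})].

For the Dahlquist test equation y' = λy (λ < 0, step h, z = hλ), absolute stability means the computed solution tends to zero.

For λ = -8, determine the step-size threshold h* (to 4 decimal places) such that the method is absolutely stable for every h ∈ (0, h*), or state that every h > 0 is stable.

Test eqn y'=λy, z=hλ:
  y_{n+1} = y_n + z·[2/7·y_n + 5/7·y_{n+1}] ⇒ (1 − 5/7z)y_{n+1} = (1 + 2/7z)y_n
  so R(z) = (1 + 2/7z)/(1 − 5/7z).

Find x<0 with |R(x)|<1.
x=-0.4: |R|=0.6889
x=-2: |R|=0.1765
x=-10: |R|=0.2281
x=-100: |R|=0.3807
θ=5/7≥1/2 ⇒ |1+2/7x|<|1−5/7x| ∀x<0 ⇒ interval (−∞,0).

unbounded; (−∞, 0). Any h>0 works for λ=-8.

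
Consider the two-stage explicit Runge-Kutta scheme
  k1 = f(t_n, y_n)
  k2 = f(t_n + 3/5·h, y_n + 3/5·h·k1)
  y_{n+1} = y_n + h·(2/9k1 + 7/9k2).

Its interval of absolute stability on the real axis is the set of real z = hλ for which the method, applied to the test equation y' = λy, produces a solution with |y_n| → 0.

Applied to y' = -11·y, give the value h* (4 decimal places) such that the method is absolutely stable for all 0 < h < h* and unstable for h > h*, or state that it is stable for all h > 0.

(-2.1429,0); λ=-11 ⇒ h* = (15/7)/11 = 0.1948.

Set f=λy, z=hλ:
  k1=λy_n ⇒ h·k1=z·y_n;  k2=λ(1+3/5z)y_n ⇒ h·k2=z(1+3/5z)y_n
  y_{n+1}/y_n = 1 + 2/9z + 7/9z(1+3/5z) = 1 + z + 7/15z²
  so R(z) = 1 + z + 7/15z².

Boundary: |R(x)|=1, x<0.
x=-1.52: |R|=0.5582
R=1: x+7/15x²=0 ⇒ x=−15/7=-2.1429; min R=1−1/(4·7/15)=0.4643>−1
Confirm numerically:
  x=-2.023: |R|=0.88685 <1
  x=-1.764: |R|=0.68812 <1
  x=-1.679: |R|=0.63655 <1
  x=-2.566: |R|=1.50670 >1
  x=-2.211: |R|=1.07031 >1
Stable set (-2.1429, 0).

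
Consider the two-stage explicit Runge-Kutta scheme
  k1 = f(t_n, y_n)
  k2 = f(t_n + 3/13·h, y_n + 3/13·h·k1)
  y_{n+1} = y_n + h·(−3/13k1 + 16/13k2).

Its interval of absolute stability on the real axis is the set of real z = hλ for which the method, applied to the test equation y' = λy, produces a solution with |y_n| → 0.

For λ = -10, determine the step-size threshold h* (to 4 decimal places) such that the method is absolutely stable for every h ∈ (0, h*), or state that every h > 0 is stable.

(-3.5208,0); λ=-10 ⇒ h* = (169/48)/10 = 0.3521.

With y'=λy (z=hλ):
  k1=λy_n ⇒ h·k1=z·y_n;  k2=λ(1+3/13z)y_n ⇒ h·k2=z(1+3/13z)y_n
  y_{n+1}/y_n = 1 − 3/13z + 16/13z(1+3/13z) = 1 + z + 48/169z²
  so R(z) = 1 + z + 48/169z².

Find x<0 with |R(x)|<1.
x=-1.15: |R|=0.2256
R=1: x+48/169x²=0 ⇒ x=−169/48=-3.5208; min R=1−1/(4·48/169)=0.1198>−1
Confirm numerically:
  x=-3.316: |R|=0.80708 <1
  x=-2.974: |R|=0.53810 <1
  x=-2.073: |R|=0.14754 <1
  x=-3.935: |R|=1.46289 >1
  x=-3.833: |R|=1.33984 >1
  x=-3.624: |R|=1.10619 >1
Interval (-3.5208, 0).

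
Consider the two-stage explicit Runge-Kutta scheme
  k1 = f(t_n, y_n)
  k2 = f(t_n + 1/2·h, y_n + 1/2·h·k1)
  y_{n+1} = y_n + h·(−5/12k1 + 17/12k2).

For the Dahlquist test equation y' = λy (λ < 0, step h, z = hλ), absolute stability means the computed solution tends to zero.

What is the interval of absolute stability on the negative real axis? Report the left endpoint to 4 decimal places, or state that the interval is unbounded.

Test eqn y'=λy, z=hλ:
  k1=λy_n ⇒ h·k1=z·y_n;  k2=λ(1+1/2z)y_n ⇒ h·k2=z(1+1/2z)y_n
  y_{n+1}/y_n = 1 − 5/12z + 17/12z(1+1/2z) = 1 + z + 17/24z²
  Hence R(z) = 1 + z + 17/24z².

Solve |R(x)|<1 on ℝ⁻.
x=-1.6: |R|=1.2133
R=1: x+17/24x²=0 ⇒ x=−24/17=-1.4118; min R=1−1/(4·17/24)=0.6471>−1
Confirm numerically:
  x=-1.382: |R|=0.97086 <1
  x=-1.238: |R|=0.84762 <1
  x=-1.090: |R|=0.75157 <1
  x=-0.604: |R|=0.65441 <1
  x=-1.967: |R|=1.77360 >1
  x=-1.610: |R|=1.22607 >1
So |R|<1 on (-1.4118, 0).

z∈(-1.4118,0).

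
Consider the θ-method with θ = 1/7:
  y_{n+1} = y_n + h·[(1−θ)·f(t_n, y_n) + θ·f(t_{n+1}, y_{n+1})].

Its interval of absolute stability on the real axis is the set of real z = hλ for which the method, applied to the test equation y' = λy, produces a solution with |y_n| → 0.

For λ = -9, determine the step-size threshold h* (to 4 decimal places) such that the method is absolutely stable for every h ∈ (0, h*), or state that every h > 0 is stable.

Set f=λy, z=hλ:
  y_{n+1} = y_n + z·[6/7·y_n + 1/7·y_{n+1}] ⇒ (1 − 1/7z)y_{n+1} = (1 + 6/7z)y_n
  ⇒ R(z) = (1 + 6/7z)/(1 − 1/7z).

Find x<0 with |R(x)|<1.
x=-0.72: |R|=0.3472
R=−1: 1+6/7x = −1+1/7x ⇒ -5/7x=2 ⇒ x=2/(-5/7)=-2.8000
Confirm numerically:
  x=-2.519: |R|=0.85240 <1
  x=-1.676: |R|=0.35224 <1
  x=-1.215: |R|=0.03530 <1
  x=-1.205: |R|=0.02803 <1
  x=-2.888: |R|=1.04450 >1
Interval (-2.8000, 0).

(-2.8000,0); λ=-9 ⇒ h* = (14/5)/9 = 0.3111.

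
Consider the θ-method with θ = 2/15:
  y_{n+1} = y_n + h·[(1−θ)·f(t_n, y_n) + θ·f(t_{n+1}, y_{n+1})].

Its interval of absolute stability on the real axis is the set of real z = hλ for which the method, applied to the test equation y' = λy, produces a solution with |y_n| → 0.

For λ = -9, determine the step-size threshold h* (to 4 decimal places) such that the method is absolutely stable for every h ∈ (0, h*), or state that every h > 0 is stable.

On y'=λy, z=hλ:
  y_{n+1} = y_n + z·[13/15·y_n + 2/15·y_{n+1}] ⇒ (1 − 2/15z)y_{n+1} = (1 + 13/15z)y_n
  so R(z) = (1 + 13/15z)/(1 − 2/15z).

Solve |R(x)|<1 on ℝ⁻.
x=-0.81: |R|=0.2690
R=−1: 1+13/15x = −1+2/15x ⇒ -11/15x=2 ⇒ x=2/(-11/15)=-2.7273
Confirm numerically:
  x=-2.259: |R|=0.73609 <1
  x=-2.113: |R|=0.64855 <1
  x=-1.259: |R|=0.07803 <1
  x=-2.805: |R|=1.04148 >1
  x=-2.754: |R|=1.01434 >1
  x=-2.749: |R|=1.01166 >1
So |R|<1 on (-2.7273, 0).

(-2.7273,0); λ=-9 ⇒ h* = (30/11)/9 = 0.3030.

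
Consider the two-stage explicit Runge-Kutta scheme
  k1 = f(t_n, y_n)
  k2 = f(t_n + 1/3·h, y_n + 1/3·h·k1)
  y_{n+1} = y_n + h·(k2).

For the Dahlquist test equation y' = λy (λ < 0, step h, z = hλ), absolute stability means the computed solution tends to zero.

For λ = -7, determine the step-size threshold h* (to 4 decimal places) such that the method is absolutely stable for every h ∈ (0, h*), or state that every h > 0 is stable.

On y'=λy, z=hλ:
  k1=λy_n ⇒ h·k1=z·y_n;  k2=λ(1+1/3z)y_n ⇒ h·k2=z(1+1/3z)y_n
  y_{n+1}/y_n = 1 + z(1+1/3z) = 1 + z + 1/3z²
  ⇒ R(z) = 1 + z + 1/3z².

Solve |R(x)|<1 on ℝ⁻.
x=-0.66: |R|=0.4852
R=1: x+1/3x²=0 ⇒ x=−3=-3.0000; min R=1−1/(4·1/3)=0.2500>−1
Confirm numerically:
  x=-1.549: |R|=0.25080 <1
  x=-1.444: |R|=0.25105 <1
  x=-1.375: |R|=0.25521 <1
  x=-3.423: |R|=1.48264 >1
  x=-3.285: |R|=1.31207 >1
  x=-3.261: |R|=1.28371 >1
Stable set (-3.0000, 0).

(-3.0000,0); λ=-7 ⇒ h* = (3)/7 = 0.4286.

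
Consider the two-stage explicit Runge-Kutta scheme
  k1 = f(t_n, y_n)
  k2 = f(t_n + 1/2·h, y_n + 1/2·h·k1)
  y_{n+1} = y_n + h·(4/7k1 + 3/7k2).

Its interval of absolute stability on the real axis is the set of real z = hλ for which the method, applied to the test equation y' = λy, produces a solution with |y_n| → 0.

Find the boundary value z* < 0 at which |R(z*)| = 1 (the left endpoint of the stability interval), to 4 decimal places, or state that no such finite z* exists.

With y'=λy (z=hλ):
  k1=λy_n ⇒ h·k1=z·y_n;  k2=λ(1+1/2z)y_n ⇒ h·k2=z(1+1/2z)y_n
  y_{n+1}/y_n = 1 + 4/7z + 3/7z(1+1/2z) = 1 + z + 3/14z²
  Hence R(z) = 1 + z + 3/14z².

Solve |R(x)|<1 on ℝ⁻.
x=-1.59: |R|=0.0483
R=1: x+3/14x²=0 ⇒ x=−14/3=-4.6667; min R=1−1/(4·3/14)=-0.1667>−1
Confirm numerically:
  x=-4.461: |R|=0.80340 <1
  x=-3.840: |R|=0.31977 <1
  x=-3.192: |R|=0.00867 <1
  x=-2.946: |R|=0.08623 <1
  x=-5.237: |R|=1.64004 >1
  x=-5.215: |R|=1.61276 >1
  x=-5.190: |R|=1.58202 >1
So |R|<1 on (-4.6667, 0).

left endpoint -4.6667.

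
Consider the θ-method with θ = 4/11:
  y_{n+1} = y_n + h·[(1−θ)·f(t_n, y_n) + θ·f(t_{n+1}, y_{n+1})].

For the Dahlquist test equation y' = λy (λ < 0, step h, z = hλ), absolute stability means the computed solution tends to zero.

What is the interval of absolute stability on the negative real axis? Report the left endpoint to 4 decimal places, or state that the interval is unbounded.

z∈(-7.3333,0).

With y'=λy (z=hλ):
  y_{n+1} = y_n + z·[7/11·y_n + 4/11·y_{n+1}] ⇒ (1 − 4/11z)y_{n+1} = (1 + 7/11z)y_n
  so R(z) = (1 + 7/11z)/(1 − 4/11z).

Solve |R(x)|<1 on ℝ⁻.
x=-0.42: |R|=0.6356
R=−1: 1+7/11x = −1+4/11x ⇒ -3/11x=2 ⇒ x=2/(-3/11)=-7.3333
Confirm numerically:
  x=-5.929: |R|=0.87864 <1
  x=-5.913: |R|=0.87703 <1
  x=-5.624: |R|=0.84691 <1
  x=-7.920: |R|=1.04124 >1
  x=-7.868: |R|=1.03777 >1
  x=-7.794: |R|=1.03277 >1
Interval (-7.3333, 0).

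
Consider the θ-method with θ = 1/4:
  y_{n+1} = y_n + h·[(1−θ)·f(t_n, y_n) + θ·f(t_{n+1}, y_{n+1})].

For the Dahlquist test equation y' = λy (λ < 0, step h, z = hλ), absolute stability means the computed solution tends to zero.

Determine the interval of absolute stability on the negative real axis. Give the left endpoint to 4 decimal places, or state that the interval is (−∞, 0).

z∈(-4.0000,0).

Test eqn y'=λy, z=hλ:
  y_{n+1} = y_n + z·[3/4·y_n + 1/4·y_{n+1}] ⇒ (1 − 1/4z)y_{n+1} = (1 + 3/4z)y_n
  Hence R(z) = (1 + 3/4z)/(1 − 1/4z).

Find x<0 with |R(x)|<1.
x=-0.32: |R|=0.7037
R=−1: 1+3/4x = −1+1/4x ⇒ -1/2x=2 ⇒ x=2/(-1/2)=-4.0000
Confirm numerically:
  x=-3.892: |R|=0.97263 <1
  x=-3.674: |R|=0.91504 <1
  x=-2.787: |R|=0.64255 <1
  x=-4.581: |R|=1.13542 >1
  x=-4.451: |R|=1.10673 >1
  x=-4.133: |R|=1.03271 >1
Interval (-4.0000, 0).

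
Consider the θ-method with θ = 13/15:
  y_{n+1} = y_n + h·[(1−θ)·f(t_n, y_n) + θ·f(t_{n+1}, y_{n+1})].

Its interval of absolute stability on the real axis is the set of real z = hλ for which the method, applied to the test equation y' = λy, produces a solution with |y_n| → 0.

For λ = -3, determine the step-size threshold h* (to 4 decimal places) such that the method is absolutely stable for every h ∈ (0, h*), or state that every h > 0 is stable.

With y'=λy (z=hλ):
  y_{n+1} = y_n + z·[2/15·y_n + 13/15·y_{n+1}] ⇒ (1 − 13/15z)y_{n+1} = (1 + 2/15z)y_n
  Hence R(z) = (1 + 2/15z)/(1 − 13/15z).

Boundary: |R(x)|=1, x<0.
x=-1.07: |R|=0.4448
x=-2: |R|=0.2683
x=-10: |R|=0.0345
x=-100: |R|=0.1407
θ=13/15≥1/2 ⇒ |1+2/15x|<|1−13/15x| ∀x<0 ⇒ interval (−∞,0).

unbounded; (−∞, 0). Any h>0 works for λ=-3.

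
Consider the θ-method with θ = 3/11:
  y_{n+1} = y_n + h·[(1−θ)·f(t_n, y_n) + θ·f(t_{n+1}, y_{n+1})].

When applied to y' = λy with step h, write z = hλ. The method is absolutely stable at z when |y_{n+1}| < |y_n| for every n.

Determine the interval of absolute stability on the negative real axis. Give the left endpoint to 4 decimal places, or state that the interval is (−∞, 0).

z∈(-4.4000,0).

With y'=λy (z=hλ):
  y_{n+1} = y_n + z·[8/11·y_n + 3/11·y_{n+1}] ⇒ (1 − 3/11z)y_{n+1} = (1 + 8/11z)y_n
  so R(z) = (1 + 8/11z)/(1 − 3/11z).

Solve |R(x)|<1 on ℝ⁻.
x=-1.25: |R|=0.0678
R=−1: 1+8/11x = −1+3/11x ⇒ -5/11x=2 ⇒ x=2/(-5/11)=-4.4000
Confirm numerically:
  x=-3.083: |R|=0.67480 <1
  x=-2.691: |R|=0.55198 <1
  x=-2.578: |R|=0.51372 <1
  x=-2.278: |R|=0.40507 <1
  x=-4.944: |R|=1.10530 >1
  x=-4.852: |R|=1.08843 >1
So |R|<1 on (-4.4000, 0).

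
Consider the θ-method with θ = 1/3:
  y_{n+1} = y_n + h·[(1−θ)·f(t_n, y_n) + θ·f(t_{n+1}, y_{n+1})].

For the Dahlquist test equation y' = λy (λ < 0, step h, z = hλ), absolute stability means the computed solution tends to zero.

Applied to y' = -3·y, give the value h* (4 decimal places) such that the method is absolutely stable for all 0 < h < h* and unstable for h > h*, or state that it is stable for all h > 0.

On y'=λy, z=hλ:
  y_{n+1} = y_n + z·[2/3·y_n + 1/3·y_{n+1}] ⇒ (1 − 1/3z)y_{n+1} = (1 + 2/3z)y_n
  R(z) = (1 + 2/3z)/(1 − 1/3z).

Find x<0 with |R(x)|<1.
x=-0.71: |R|=0.4259
R=−1: 1+2/3x = −1+1/3x ⇒ -1/3x=2 ⇒ x=2/(-1/3)=-6.0000
Confirm numerically:
  x=-5.086: |R|=0.88697 <1
  x=-3.990: |R|=0.71245 <1
  x=-3.353: |R|=0.58335 <1
  x=-6.575: |R|=1.06005 >1
  x=-6.471: |R|=1.04973 >1
  x=-6.443: |R|=1.04691 >1
Interval (-6.0000, 0).

(-6.0000,0); λ=-3 ⇒ h* = (6)/3 = 2.0000.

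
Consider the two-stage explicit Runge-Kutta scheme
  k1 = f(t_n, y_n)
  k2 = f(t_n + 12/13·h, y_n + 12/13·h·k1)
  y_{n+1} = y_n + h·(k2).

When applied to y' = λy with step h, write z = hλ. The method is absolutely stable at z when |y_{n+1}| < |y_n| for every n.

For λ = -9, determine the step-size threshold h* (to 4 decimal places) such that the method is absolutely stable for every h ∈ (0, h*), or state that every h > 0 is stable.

On y'=λy, z=hλ:
  k1=λy_n ⇒ h·k1=z·y_n;  k2=λ(1+12/13z)y_n ⇒ h·k2=z(1+12/13z)y_n
  y_{n+1}/y_n = 1 + z(1+12/13z) = 1 + z + 12/13z²
  so R(z) = 1 + z + 12/13z².

Solve |R(x)|<1 on ℝ⁻.
x=-1.52: |R|=1.6127
R=1: x+12/13x²=0 ⇒ x=−13/12=-1.0833; min R=1−1/(4·12/13)=0.7292>−1
Confirm numerically:
  x=-0.944: |R|=0.87859 <1
  x=-0.708: |R|=0.75471 <1
  x=-0.480: |R|=0.73268 <1
  x=-1.665: |R|=1.89398 >1
  x=-1.475: |R|=1.53327 >1
Interval (-1.0833, 0).

(-1.0833,0); λ=-9 ⇒ h* = (13/12)/9 = 0.1204.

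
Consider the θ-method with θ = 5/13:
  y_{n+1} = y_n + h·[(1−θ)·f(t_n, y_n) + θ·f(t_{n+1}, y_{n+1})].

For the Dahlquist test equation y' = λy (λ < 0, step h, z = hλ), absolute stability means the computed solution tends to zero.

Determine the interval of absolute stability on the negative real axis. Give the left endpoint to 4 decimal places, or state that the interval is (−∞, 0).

Test eqn y'=λy, z=hλ:
  y_{n+1} = y_n + z·[8/13·y_n + 5/13·y_{n+1}] ⇒ (1 − 5/13z)y_{n+1} = (1 + 8/13z)y_n
  Hence R(z) = (1 + 8/13z)/(1 − 5/13z).

Boundary: |R(x)|=1, x<0.
x=-0.37: |R|=0.6761
R=−1: 1+8/13x = −1+5/13x ⇒ -3/13x=2 ⇒ x=2/(-3/13)=-8.6667
Confirm numerically:
  x=-8.497: |R|=0.99083 <1
  x=-8.211: |R|=0.97471 <1
  x=-5.037: |R|=0.71484 <1
  x=-8.789: |R|=1.00644 >1
  x=-8.748: |R|=1.00430 >1
Stable set (-8.6667, 0).

z∈(-8.6667,0).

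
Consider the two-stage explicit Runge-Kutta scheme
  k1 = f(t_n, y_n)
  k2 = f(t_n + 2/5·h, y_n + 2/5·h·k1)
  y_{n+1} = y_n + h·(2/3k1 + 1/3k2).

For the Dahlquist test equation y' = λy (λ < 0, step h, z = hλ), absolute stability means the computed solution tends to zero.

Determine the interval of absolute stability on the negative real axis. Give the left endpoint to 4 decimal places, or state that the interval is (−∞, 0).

z∈(-7.5000,0).

Set f=λy, z=hλ:
  k1=λy_n ⇒ h·k1=z·y_n;  k2=λ(1+2/5z)y_n ⇒ h·k2=z(1+2/5z)y_n
  y_{n+1}/y_n = 1 + 2/3z + 1/3z(1+2/5z) = 1 + z + 2/15z²
  R(z) = 1 + z + 2/15z².

Find x<0 with |R(x)|<1.
x=-1.02: |R|=0.1187
R=1: x+2/15x²=0 ⇒ x=−15/2=-7.5000; min R=1−1/(4·2/15)=-0.8750>−1
Confirm numerically:
  x=-7.335: |R|=0.83863 <1
  x=-7.135: |R|=0.65276 <1
  x=-4.301: |R|=0.83452 <1
  x=-3.350: |R|=0.85367 <1
  x=-7.917: |R|=1.44019 >1
  x=-7.877: |R|=1.39595 >1
Interval (-7.5000, 0).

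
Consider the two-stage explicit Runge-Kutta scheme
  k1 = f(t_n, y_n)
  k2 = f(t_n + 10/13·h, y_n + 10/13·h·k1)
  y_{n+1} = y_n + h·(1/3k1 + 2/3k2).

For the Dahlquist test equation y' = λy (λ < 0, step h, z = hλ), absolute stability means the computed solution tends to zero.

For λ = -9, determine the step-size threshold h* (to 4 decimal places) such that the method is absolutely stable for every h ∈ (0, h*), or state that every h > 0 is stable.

Set f=λy, z=hλ:
  k1=λy_n ⇒ h·k1=z·y_n;  k2=λ(1+10/13z)y_n ⇒ h·k2=z(1+10/13z)y_n
  y_{n+1}/y_n = 1 + 1/3z + 2/3z(1+10/13z) = 1 + z + 20/39z²
  Hence R(z) = 1 + z + 20/39z².

Boundary: |R(x)|=1, x<0.
x=-0.41: |R|=0.6762
R=1: x+20/39x²=0 ⇒ x=−39/20=-1.9500; min R=1−1/(4·20/39)=0.5125>−1
Confirm numerically:
  x=-1.884: |R|=0.93623 <1
  x=-1.229: |R|=0.54559 <1
  x=-1.195: |R|=0.53732 <1
  x=-0.970: |R|=0.51251 <1
  x=-2.549: |R|=1.78300 >1
  x=-2.265: |R|=1.36588 >1
Interval (-1.9500, 0).

(-1.9500,0); λ=-9 ⇒ h* = (39/20)/9 = 0.2167.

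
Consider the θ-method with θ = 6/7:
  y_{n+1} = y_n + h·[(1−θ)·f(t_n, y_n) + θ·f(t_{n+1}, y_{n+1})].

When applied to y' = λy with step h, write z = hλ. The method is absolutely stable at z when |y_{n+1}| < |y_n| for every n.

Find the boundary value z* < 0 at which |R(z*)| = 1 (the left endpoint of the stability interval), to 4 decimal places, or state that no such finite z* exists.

On y'=λy, z=hλ:
  y_{n+1} = y_n + z·[1/7·y_n + 6/7·y_{n+1}] ⇒ (1 − 6/7z)y_{n+1} = (1 + 1/7z)y_n
  ⇒ R(z) = (1 + 1/7z)/(1 − 6/7z).

Need |R(x)|<1, x<0.
x=-0.36: |R|=0.7249
x=-2: |R|=0.2632
x=-10: |R|=0.0448
x=-100: |R|=0.1532
θ=6/7≥1/2 ⇒ |1+1/7x|<|1−6/7x| ∀x<0 ⇒ interval (−∞,0).

(−∞, 0) — no finite endpoint.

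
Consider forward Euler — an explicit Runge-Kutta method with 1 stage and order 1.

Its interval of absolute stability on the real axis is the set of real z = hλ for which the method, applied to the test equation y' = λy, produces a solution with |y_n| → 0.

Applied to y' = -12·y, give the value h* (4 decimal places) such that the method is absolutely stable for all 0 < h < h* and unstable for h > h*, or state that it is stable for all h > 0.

(-2.0000,0); λ=-12 ⇒ h* = 0.1667.

With y'=λy (z=hλ):
  order 1, 1-stage ⇒ R(z)=1+z
  (e.g. R(-1.21)=-0.21000, |R|=0.21000)

Boundary: |R(x)|=1, x<0.
x=-1.21: |R|=0.2100
|R(-2.05)|=1.0500 |R(-1.9)|=0.9000 |R(-1.48)|=0.4800
Bisect:
  x_lo=-2.8809 |R|=1.8809  x_hi=-0.0750 |R|=0.9250
  mid=-1.47797 |R|=0.47797 →hi
  mid=-2.17943 |R|=1.17943 →lo
  mid=-1.82870 |R|=0.82870 →hi
  mid=-2.00407 |R|=1.00407 →lo
  mid=-1.91638 |R|=0.91638 →hi
  mid=-1.96023 |R|=0.96023 →hi
  mid=-1.98215 |R|=0.98215 →hi
  mid=-1.99311 |R|=0.99311 →hi
  mid=-1.99859 |R|=0.99859 →hi
  ...
  [-2.00013,-1.99996] ⇒ x*=-2.0000
So |R|<1 on (-2.0000, 0).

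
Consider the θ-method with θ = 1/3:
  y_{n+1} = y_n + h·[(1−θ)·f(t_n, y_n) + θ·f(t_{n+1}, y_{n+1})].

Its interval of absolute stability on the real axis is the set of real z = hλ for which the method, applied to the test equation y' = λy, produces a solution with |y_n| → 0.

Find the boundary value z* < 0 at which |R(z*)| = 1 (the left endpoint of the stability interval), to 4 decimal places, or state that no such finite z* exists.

With y'=λy (z=hλ):
  y_{n+1} = y_n + z·[2/3·y_n + 1/3·y_{n+1}] ⇒ (1 − 1/3z)y_{n+1} = (1 + 2/3z)y_n
  so R(z) = (1 + 2/3z)/(1 − 1/3z).

Need |R(x)|<1, x<0.
x=-0.42: |R|=0.6316
R=−1: 1+2/3x = −1+1/3x ⇒ -1/3x=2 ⇒ x=2/(-1/3)=-6.0000
Confirm numerically:
  x=-5.611: |R|=0.95483 <1
  x=-4.615: |R|=0.81812 <1
  x=-3.744: |R|=0.66548 <1
  x=-6.315: |R|=1.03382 >1
  x=-6.264: |R|=1.02850 >1
  x=-6.255: |R|=1.02755 >1
Stable set (-6.0000, 0).

z* = -6.0000.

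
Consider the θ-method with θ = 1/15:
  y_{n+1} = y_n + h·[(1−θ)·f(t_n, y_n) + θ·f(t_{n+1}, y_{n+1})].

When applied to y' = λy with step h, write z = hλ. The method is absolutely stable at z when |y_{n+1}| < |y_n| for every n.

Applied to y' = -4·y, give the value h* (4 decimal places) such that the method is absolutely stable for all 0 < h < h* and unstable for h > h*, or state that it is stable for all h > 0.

On y'=λy, z=hλ:
  y_{n+1} = y_n + z·[14/15·y_n + 1/15·y_{n+1}] ⇒ (1 − 1/15z)y_{n+1} = (1 + 14/15z)y_n
  ⇒ R(z) = (1 + 14/15z)/(1 − 1/15z).

Find x<0 with |R(x)|<1.
x=-0.51: |R|=0.5068
R=−1: 1+14/15x = −1+1/15x ⇒ -13/15x=2 ⇒ x=2/(-13/15)=-2.3077
Confirm numerically:
  x=-2.068: |R|=0.81744 <1
  x=-1.802: |R|=0.60874 <1
  x=-1.468: |R|=0.33714 <1
  x=-0.994: |R|=0.06778 <1
  x=-2.657: |R|=1.25718 >1
  x=-2.515: |R|=1.15387 >1
Stable set (-2.3077, 0).

(-2.3077,0); λ=-4 ⇒ h* = (30/13)/4 = 0.5769.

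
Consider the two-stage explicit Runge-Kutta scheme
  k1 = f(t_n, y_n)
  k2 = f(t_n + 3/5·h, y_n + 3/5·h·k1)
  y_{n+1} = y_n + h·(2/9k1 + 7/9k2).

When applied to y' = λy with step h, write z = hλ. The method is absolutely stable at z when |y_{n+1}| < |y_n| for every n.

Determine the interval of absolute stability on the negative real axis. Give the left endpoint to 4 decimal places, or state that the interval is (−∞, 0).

On y'=λy, z=hλ:
  k1=λy_n ⇒ h·k1=z·y_n;  k2=λ(1+3/5z)y_n ⇒ h·k2=z(1+3/5z)y_n
  y_{n+1}/y_n = 1 + 2/9z + 7/9z(1+3/5z) = 1 + z + 7/15z²
  Hence R(z) = 1 + z + 7/15z².

Boundary: |R(x)|=1, x<0.
x=-1.7: |R|=0.6487
R=1: x+7/15x²=0 ⇒ x=−15/7=-2.1429; min R=1−1/(4·7/15)=0.4643>−1
Confirm numerically:
  x=-1.899: |R|=0.78389 <1
  x=-1.823: |R|=0.72789 <1
  x=-1.561: |R|=0.57614 <1
  x=-1.202: |R|=0.47224 <1
  x=-2.651: |R|=1.62864 >1
  x=-2.628: |R|=1.59498 >1
Stable set (-2.1429, 0).

z∈(-2.1429,0).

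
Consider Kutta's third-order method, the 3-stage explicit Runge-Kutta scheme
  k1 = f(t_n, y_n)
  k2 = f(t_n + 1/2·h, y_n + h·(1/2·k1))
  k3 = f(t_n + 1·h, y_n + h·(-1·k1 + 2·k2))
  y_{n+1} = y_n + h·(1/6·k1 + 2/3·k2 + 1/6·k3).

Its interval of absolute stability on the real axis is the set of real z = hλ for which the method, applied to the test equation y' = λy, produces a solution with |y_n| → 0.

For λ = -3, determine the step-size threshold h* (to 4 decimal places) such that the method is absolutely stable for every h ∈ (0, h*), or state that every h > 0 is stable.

Set f=λy, z=hλ:
  order 3, 3-stage ⇒ R(z)=1+z+z^2/2+z^3/6
  (e.g. R(-0.84)=0.41402, |R|=0.41402)

Find x<0 with |R(x)|<1.
x=-0.84: |R|=0.4140
|R(-1.8)|=0.1520 |R(-0.95)|=0.3584 |R(-0.69)|=0.4933
Bisect:
  x_lo=-2.9767 |R|=1.9422  x_hi=-0.2940 |R|=0.7450
  mid=-1.63532 |R|=0.02706 →hi
  mid=-2.30600 |R|=0.69092 →hi
  mid=-2.64134 |R|=1.22429 →lo
  mid=-2.47367 |R|=0.93689 →hi
  mid=-2.55750 |R|=1.07512 →lo
  mid=-2.51558 |R|=1.00467 →lo
  mid=-2.49463 |R|=0.97045 →hi
  mid=-2.50511 |R|=0.98748 →hi
  ...
  [-2.51280,-2.51264] ⇒ x*=-2.5127
Stable set (-2.5127, 0).

(-2.5127,0); λ=-3 ⇒ h* = 0.8376.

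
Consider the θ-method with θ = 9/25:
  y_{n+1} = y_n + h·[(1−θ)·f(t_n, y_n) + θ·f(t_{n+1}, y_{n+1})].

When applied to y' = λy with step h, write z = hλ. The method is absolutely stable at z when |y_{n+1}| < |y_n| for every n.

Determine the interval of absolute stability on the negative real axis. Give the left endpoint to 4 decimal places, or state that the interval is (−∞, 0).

(-7.1429, 0).

On y'=λy, z=hλ:
  y_{n+1} = y_n + z·[16/25·y_n + 9/25·y_{n+1}] ⇒ (1 − 9/25z)y_{n+1} = (1 + 16/25z)y_n
  ⇒ R(z) = (1 + 16/25z)/(1 − 9/25z).

Solve |R(x)|<1 on ℝ⁻.
x=-0.77: |R|=0.3971
R=−1: 1+16/25x = −1+9/25x ⇒ -7/25x=2 ⇒ x=2/(-7/25)=-7.1429
Confirm numerically:
  x=-6.813: |R|=0.97325 <1
  x=-6.436: |R|=0.94033 <1
  x=-3.311: |R|=0.51052 <1
  x=-7.700: |R|=1.04136 >1
  x=-7.445: |R|=1.02299 >1
  x=-7.259: |R|=1.00900 >1
So |R|<1 on (-7.1429, 0).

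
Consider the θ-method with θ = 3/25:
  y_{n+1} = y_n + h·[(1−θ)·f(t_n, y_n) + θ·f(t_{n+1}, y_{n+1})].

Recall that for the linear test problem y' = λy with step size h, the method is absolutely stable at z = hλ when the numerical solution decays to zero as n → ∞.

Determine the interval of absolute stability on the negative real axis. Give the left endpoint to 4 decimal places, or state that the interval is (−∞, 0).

On y'=λy, z=hλ:
  y_{n+1} = y_n + z·[22/25·y_n + 3/25·y_{n+1}] ⇒ (1 − 3/25z)y_{n+1} = (1 + 22/25z)y_n
  R(z) = (1 + 22/25z)/(1 − 3/25z).

Find x<0 with |R(x)|<1.
x=-1.24: |R|=0.0794
R=−1: 1+22/25x = −1+3/25x ⇒ -19/25x=2 ⇒ x=2/(-19/25)=-2.6316
Confirm numerically:
  x=-2.514: |R|=0.93135 <1
  x=-2.206: |R|=0.74426 <1
  x=-1.594: |R|=0.33806 <1
  x=-3.060: |R|=1.23815 >1
  x=-2.688: |R|=1.03242 >1
Interval (-2.6316, 0).

z∈(-2.6316,0).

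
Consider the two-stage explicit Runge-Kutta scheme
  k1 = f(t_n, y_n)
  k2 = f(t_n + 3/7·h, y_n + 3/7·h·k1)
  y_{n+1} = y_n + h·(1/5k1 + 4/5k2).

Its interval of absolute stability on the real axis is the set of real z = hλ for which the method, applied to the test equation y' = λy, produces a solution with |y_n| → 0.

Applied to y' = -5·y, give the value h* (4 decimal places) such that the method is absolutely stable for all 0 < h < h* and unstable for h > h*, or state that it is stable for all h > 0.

(-2.9167,0); λ=-5 ⇒ h* = (35/12)/5 = 0.5833.

Set f=λy, z=hλ:
  k1=λy_n ⇒ h·k1=z·y_n;  k2=λ(1+3/7z)y_n ⇒ h·k2=z(1+3/7z)y_n
  y_{n+1}/y_n = 1 + 1/5z + 4/5z(1+3/7z) = 1 + z + 12/35z²
  so R(z) = 1 + z + 12/35z².

Solve |R(x)|<1 on ℝ⁻.
x=-0.77: |R|=0.4333
R=1: x+12/35x²=0 ⇒ x=−35/12=-2.9167; min R=1−1/(4·12/35)=0.2708>−1
Confirm numerically:
  x=-2.743: |R|=0.83667 <1
  x=-2.734: |R|=0.82877 <1
  x=-2.140: |R|=0.43015 <1
  x=-1.317: |R|=0.27768 <1
  x=-3.411: |R|=1.57812 >1
  x=-3.315: |R|=1.45273 >1
So |R|<1 on (-2.9167, 0).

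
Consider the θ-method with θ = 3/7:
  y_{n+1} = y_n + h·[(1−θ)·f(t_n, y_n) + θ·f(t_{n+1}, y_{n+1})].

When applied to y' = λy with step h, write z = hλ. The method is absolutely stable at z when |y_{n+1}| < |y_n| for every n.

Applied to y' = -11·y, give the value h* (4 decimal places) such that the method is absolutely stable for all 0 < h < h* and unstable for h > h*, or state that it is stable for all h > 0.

(-14.0000,0); λ=-11 ⇒ h* = (14)/11 = 1.2727.

Test eqn y'=λy, z=hλ:
  y_{n+1} = y_n + z·[4/7·y_n + 3/7·y_{n+1}] ⇒ (1 − 3/7z)y_{n+1} = (1 + 4/7z)y_n
  ⇒ R(z) = (1 + 4/7z)/(1 − 3/7z).

Find x<0 with |R(x)|<1.
x=-0.61: |R|=0.5164
R=−1: 1+4/7x = −1+3/7x ⇒ -1/7x=2 ⇒ x=2/(-1/7)=-14.0000
Confirm numerically:
  x=-12.476: |R|=0.96570 <1
  x=-8.897: |R|=0.84854 <1
  x=-6.421: |R|=0.71142 <1
  x=-14.531: |R|=1.01050 >1
  x=-14.456: |R|=1.00905 >1
  x=-14.308: |R|=1.00617 >1
So |R|<1 on (-14.0000, 0).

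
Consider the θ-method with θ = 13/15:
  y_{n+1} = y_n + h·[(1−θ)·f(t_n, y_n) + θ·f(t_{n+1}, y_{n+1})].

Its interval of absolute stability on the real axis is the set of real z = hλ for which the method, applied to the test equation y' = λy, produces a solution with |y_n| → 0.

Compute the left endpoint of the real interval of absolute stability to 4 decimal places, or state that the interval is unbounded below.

interval (−∞, 0).

With y'=λy (z=hλ):
  y_{n+1} = y_n + z·[2/15·y_n + 13/15·y_{n+1}] ⇒ (1 − 13/15z)y_{n+1} = (1 + 2/15z)y_n
  so R(z) = (1 + 2/15z)/(1 − 13/15z).

Find x<0 with |R(x)|<1.
x=-1.13: |R|=0.4291
x=-2: |R|=0.2683
x=-10: |R|=0.0345
x=-100: |R|=0.1407
θ=13/15≥1/2 ⇒ |1+2/15x|<|1−13/15x| ∀x<0 ⇒ stable on all of ℝ⁻.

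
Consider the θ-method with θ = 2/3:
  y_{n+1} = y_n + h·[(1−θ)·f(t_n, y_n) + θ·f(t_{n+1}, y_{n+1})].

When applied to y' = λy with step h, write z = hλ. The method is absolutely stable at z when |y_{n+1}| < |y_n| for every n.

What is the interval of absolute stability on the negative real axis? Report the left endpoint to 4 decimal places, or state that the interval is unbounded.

interval (−∞, 0).

With y'=λy (z=hλ):
  y_{n+1} = y_n + z·[1/3·y_n + 2/3·y_{n+1}] ⇒ (1 − 2/3z)y_{n+1} = (1 + 1/3z)y_n
  so R(z) = (1 + 1/3z)/(1 − 2/3z).

Need |R(x)|<1, x<0.
x=-0.97: |R|=0.4109
x=-2: |R|=0.1429
x=-10: |R|=0.3043
x=-100: |R|=0.4778
θ=2/3≥1/2 ⇒ |1+1/3x|<|1−2/3x| ∀x<0 ⇒ stable on all of ℝ⁻.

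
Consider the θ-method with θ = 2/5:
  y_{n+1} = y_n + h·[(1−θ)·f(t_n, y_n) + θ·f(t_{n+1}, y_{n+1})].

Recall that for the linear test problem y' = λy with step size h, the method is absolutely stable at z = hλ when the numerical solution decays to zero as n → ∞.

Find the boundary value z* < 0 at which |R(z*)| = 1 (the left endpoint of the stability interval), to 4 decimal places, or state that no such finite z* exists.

Test eqn y'=λy, z=hλ:
  y_{n+1} = y_n + z·[3/5·y_n + 2/5·y_{n+1}] ⇒ (1 − 2/5z)y_{n+1} = (1 + 3/5z)y_n
  R(z) = (1 + 3/5z)/(1 − 2/5z).

Boundary: |R(x)|=1, x<0.
x=-0.34: |R|=0.7007
R=−1: 1+3/5x = −1+2/5x ⇒ -1/5x=2 ⇒ x=2/(-1/5)=-10.0000
Confirm numerically:
  x=-8.581: |R|=0.93597 <1
  x=-5.020: |R|=0.66888 <1
  x=-4.912: |R|=0.65677 <1
  x=-10.464: |R|=1.01790 >1
  x=-10.395: |R|=1.01532 >1
Stable set (-10.0000, 0).

z* = -10.0000.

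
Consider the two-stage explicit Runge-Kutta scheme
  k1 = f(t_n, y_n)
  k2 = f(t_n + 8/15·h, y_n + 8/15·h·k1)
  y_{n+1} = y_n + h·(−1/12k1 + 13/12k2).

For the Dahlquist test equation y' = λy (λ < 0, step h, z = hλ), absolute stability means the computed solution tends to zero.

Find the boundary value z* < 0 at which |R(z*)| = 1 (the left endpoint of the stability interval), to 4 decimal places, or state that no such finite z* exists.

On y'=λy, z=hλ:
  k1=λy_n ⇒ h·k1=z·y_n;  k2=λ(1+8/15z)y_n ⇒ h·k2=z(1+8/15z)y_n
  y_{n+1}/y_n = 1 − 1/12z + 13/12z(1+8/15z) = 1 + z + 26/45z²
  ⇒ R(z) = 1 + z + 26/45z².

Boundary: |R(x)|=1, x<0.
x=-0.9: |R|=0.5680
R=1: x+26/45x²=0 ⇒ x=−45/26=-1.7308; min R=1−1/(4·26/45)=0.5673>−1
Confirm numerically:
  x=-1.679: |R|=0.94978 <1
  x=-1.100: |R|=0.59911 <1
  x=-1.022: |R|=0.58148 <1
  x=-0.756: |R|=0.57422 <1
  x=-2.074: |R|=1.41130 >1
  x=-1.853: |R|=1.13086 >1
  x=-1.824: |R|=1.09825 >1
Interval (-1.7308, 0).

z* = -1.7308.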